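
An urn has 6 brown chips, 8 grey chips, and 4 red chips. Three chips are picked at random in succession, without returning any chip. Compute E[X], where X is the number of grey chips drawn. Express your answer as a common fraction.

4/3

By linearity of expectation, E[X] = Σ P(draw i is grey); by symmetry each draw (even without replacement) has P(grey) = 8/18.
E[X] = 3 · 8/18 = 4/3 ≈ 1.3333.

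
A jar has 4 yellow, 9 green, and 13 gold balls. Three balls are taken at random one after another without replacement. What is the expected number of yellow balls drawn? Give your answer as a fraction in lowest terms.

6/13

By linearity of expectation, E[X] = Σ P(draw i is yellow); by symmetry each draw (even without replacement) has P(yellow) = 4/26.
E[X] = 3 · 4/26 = 6/13 ≈ 0.4615.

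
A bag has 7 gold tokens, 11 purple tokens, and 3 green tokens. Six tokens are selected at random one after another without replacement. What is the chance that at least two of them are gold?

Sum the hypergeometric tail for j = 2,…,6 gold tokens.
Favorable = C(7,2)·C(14,4) + C(7,3)·C(14,3) + C(7,4)·C(14,2) + C(7,5)·C(14,1) + C(7,6)·C(14,0) = 37247; total = C(21,6) = 54264.
P = 37247/54264 = 313/456 ≈ 0.6864.

313/456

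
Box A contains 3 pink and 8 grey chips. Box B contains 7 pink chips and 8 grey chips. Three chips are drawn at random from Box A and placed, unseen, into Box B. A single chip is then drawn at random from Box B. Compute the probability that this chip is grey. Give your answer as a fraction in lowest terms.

56/99

Condition on how many of the transferred chips are grey (from Box A: 8 grey of 11; then Box B has 18 total).
  0 grey: C(8,0)C(3,3)/C(11,3) = 1/165; then P = 8/18
  1 grey: C(8,1)C(3,2)/C(11,3) = 8/55; then P = 9/18
  2 grey: C(8,2)C(3,1)/C(11,3) = 28/55; then P = 10/18
  3 grey: C(8,3)C(3,0)/C(11,3) = 56/165; then P = 11/18
P(grey from Box B) = 56/99 ≈ 0.5657.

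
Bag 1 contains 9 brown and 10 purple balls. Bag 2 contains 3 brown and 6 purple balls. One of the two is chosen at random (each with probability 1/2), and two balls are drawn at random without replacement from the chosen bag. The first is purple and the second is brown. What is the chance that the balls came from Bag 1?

P(E | Bag 1) = 5/19; P(E | Bag 2) = 1/4.
P(E) = 1/2·5/19 + 1/2·1/4 = 39/152.
By Bayes' rule, P(Bag 1 | E) = 5/38 / 39/152 = 20/39 ≈ 0.5128.

20/39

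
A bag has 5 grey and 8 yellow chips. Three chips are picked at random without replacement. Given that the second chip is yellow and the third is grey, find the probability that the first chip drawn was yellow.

7/11

P(first=yellow and the second chip is yellow and the third is grey) = (8/13)·(7/12)·(5/11) = 70/429.
P(E) = Σ over first color = 40/429 + 70/429 = 10/39.
By Bayes, P(first=yellow | E) = 70/429 / 10/39 = 7/11 ≈ 0.6364.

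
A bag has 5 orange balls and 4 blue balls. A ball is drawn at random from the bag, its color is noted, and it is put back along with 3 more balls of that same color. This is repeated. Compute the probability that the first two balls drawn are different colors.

Either blue then orange, or orange then blue; after the first draw the total is 12.
P = (4/9)·(5/12) + (5/9)·(4/12) = 10/27 ≈ 0.3704.

10/27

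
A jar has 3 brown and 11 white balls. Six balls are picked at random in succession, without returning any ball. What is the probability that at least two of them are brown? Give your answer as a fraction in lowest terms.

5/13

Sum the hypergeometric tail for j = 2,…,3 brown balls.
Favorable = C(3,2)·C(11,4) + C(3,3)·C(11,3) = 1155; total = C(14,6) = 3003.
P = 1155/3003 = 5/13 ≈ 0.3846.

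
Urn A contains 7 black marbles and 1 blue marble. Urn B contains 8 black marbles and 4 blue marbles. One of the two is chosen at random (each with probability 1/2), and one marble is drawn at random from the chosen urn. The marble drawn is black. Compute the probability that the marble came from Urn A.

P(black | Urn A) = 7/8; P(black | Urn B) = 2/3.
P(black) = 1/2·7/8 + 1/2·2/3 = 37/48.
By Bayes' rule, P(Urn A | black) = 7/16 / 37/48 = 21/37 ≈ 0.5676.

21/37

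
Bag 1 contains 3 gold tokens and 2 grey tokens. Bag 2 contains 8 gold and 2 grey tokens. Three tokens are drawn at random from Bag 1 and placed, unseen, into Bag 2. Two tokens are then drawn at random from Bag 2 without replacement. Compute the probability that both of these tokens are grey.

Condition on how many of the transferred tokens are grey (from Bag 1: 2 grey of 5; then Bag 2 has 13 total).
  0 grey: C(2,0)C(3,3)/C(5,3) = 1/10; then P = C(2,2)/C(13,2) = 1/78
  1 grey: C(2,1)C(3,2)/C(5,3) = 3/5; then P = C(3,2)/C(13,2) = 1/26
  2 grey: C(2,2)C(3,1)/C(5,3) = 3/10; then P = C(4,2)/C(13,2) = 1/13
P(both grey) = 37/780 ≈ 0.0474.

37/780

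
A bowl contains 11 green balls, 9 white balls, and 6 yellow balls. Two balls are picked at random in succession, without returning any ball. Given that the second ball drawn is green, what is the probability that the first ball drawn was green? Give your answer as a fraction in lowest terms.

2/5

P(first=green and the second ball drawn is green) = (11/26)·(10/25) = 11/65.
P(the second ball drawn is green) = Σ over first color = 11/65 + 99/650 + 33/325 = 11/26.
By Bayes, P(first=green | the second ball drawn is green) = 11/65 / 11/26 = 2/5 ≈ 0.4000.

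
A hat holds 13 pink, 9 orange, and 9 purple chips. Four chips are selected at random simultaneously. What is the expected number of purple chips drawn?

36/31

By linearity of expectation, E[X] = Σ P(draw i is purple); by symmetry each draw (even without replacement) has P(purple) = 9/31.
E[X] = 4 · 9/31 = 36/31 ≈ 1.1613.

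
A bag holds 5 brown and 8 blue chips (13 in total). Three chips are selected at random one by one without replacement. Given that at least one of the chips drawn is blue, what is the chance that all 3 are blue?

P(all 3 blue) = C(8,3)/C(13,3) = 28/143; P(at least one blue) = 1 − C(5,3)/C(13,3) = 138/143.
Since 'all 3 blue' ⊆ 'at least one blue', P(all 3 | at least one) = 28/143 / 138/143 = 14/69 ≈ 0.2029.

14/69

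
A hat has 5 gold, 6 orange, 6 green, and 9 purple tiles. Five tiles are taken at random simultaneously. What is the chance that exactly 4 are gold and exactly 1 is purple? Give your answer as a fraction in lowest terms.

9/13156

Unordered draws without replacement: count favorable combinations over C(26,5).
Favorable = C(5,4) · C(6,0) · C(6,0) · C(9,1) = 45; total = C(26,5) = 65780.
P = 45/65780 = 9/13156 ≈ 0.0007.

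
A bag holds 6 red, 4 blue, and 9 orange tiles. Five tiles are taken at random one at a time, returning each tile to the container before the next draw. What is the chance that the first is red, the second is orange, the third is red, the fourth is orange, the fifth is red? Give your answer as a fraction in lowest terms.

Multiply the conditional probability of each draw in order, with replacement (the composition resets each draw).
P = (6/19) · (9/19) · (6/19) · (9/19) · (6/19) = 17496/2476099 ≈ 0.0071.

17496/2476099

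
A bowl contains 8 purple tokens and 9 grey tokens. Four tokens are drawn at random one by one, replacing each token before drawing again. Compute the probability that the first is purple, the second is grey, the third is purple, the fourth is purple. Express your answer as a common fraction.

4608/83521

Multiply the conditional probability of each draw in order, with replacement (the composition resets each draw).
P = (8/17) · (9/17) · (8/17) · (8/17) = 4608/83521 ≈ 0.0552.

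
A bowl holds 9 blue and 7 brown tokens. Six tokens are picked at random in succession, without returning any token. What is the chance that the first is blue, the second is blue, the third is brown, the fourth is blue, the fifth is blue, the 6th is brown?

Multiply the conditional probability of each draw in order, without replacement, so each draw removes one from its color and from the total.
P = (9/16) · (8/15) · (7/14) · (7/13) · (6/12) · (6/11) = 63/2860 ≈ 0.0220.

63/2860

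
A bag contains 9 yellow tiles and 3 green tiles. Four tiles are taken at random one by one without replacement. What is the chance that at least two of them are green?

13/55

Sum the hypergeometric tail for j = 2,…,3 green tiles.
Favorable = C(3,2)·C(9,2) + C(3,3)·C(9,1) = 117; total = C(12,4) = 495.
P = 117/495 = 13/55 ≈ 0.2364.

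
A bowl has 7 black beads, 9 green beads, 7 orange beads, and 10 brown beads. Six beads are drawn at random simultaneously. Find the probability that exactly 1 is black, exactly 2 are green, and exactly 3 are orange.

315/39556

Unordered draws without replacement: count favorable combinations over C(33,6).
Favorable = C(7,1) · C(9,2) · C(7,3) · C(10,0) = 8820; total = C(33,6) = 1107568.
P = 8820/1107568 = 315/39556 ≈ 0.0080.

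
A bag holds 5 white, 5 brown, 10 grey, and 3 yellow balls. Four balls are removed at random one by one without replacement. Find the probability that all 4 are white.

Unordered draws without replacement: count favorable combinations over C(23,4).
Favorable = C(5,4) · C(5,0) · C(10,0) · C(3,0) = 5; total = C(23,4) = 8855.
P = 5/8855 = 1/1771 ≈ 0.0006.

1/1771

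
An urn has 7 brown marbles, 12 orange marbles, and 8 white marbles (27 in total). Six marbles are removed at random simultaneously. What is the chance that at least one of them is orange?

Use the complement: P(at least one orange) = 1 − P(no orange).
P(none) = C(15,6)/C(27,6) = 5005/296010.
So P = 1 − 5005/296010 = 407/414 ≈ 0.9831.

407/414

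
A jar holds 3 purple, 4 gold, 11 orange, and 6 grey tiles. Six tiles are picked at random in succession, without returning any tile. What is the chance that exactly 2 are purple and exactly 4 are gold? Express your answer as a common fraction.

Unordered draws without replacement: count favorable combinations over C(24,6).
Favorable = C(3,2) · C(4,4) · C(11,0) · C(6,0) = 3; total = C(24,6) = 134596.
P = 3/134596 = 3/134596 ≈ 0.0000.

3/134596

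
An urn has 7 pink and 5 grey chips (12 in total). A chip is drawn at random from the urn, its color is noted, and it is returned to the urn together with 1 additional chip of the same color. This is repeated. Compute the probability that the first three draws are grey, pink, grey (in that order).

Track the composition after each reinforcement of +1.
P = (5/12) · (7/13) · (6/14) = 5/52 ≈ 0.0962.

5/52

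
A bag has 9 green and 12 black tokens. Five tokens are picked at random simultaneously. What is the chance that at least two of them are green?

Sum the hypergeometric tail for j = 2,…,5 green tokens.
Favorable = C(9,2)·C(12,3) + C(9,3)·C(12,2) + C(9,4)·C(12,1) + C(9,5)·C(12,0) = 15102; total = C(21,5) = 20349.
P = 15102/20349 = 1678/2261 ≈ 0.7421.

1678/2261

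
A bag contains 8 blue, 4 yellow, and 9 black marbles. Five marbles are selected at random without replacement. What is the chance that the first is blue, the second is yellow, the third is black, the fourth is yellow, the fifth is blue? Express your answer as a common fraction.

4/1615

Multiply the conditional probability of each draw in order, without replacement, so each draw removes one from its color and from the total.
P = (8/21) · (4/20) · (9/19) · (3/18) · (7/17) = 4/1615 ≈ 0.0025.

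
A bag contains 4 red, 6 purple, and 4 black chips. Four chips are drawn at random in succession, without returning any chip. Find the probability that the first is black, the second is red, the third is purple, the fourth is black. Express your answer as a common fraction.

Multiply the conditional probability of each draw in order, without replacement, so each draw removes one from its color and from the total.
P = (4/14) · (4/13) · (6/12) · (3/11) = 12/1001 ≈ 0.0120.

12/1001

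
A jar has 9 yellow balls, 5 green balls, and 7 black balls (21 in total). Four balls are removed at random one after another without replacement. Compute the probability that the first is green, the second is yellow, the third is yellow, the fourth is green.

4/399

Multiply the conditional probability of each draw in order, without replacement, so each draw removes one from its color and from the total.
P = (5/21) · (9/20) · (8/19) · (4/18) = 4/399 ≈ 0.0100.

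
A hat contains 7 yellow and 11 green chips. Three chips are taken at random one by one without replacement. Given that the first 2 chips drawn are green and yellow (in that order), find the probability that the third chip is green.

After removing 1 yellow, 1 green, the hat has 10 green out of 16 remaining.
P(third is green | given) = 10/16 = 5/8 ≈ 0.6250.

5/8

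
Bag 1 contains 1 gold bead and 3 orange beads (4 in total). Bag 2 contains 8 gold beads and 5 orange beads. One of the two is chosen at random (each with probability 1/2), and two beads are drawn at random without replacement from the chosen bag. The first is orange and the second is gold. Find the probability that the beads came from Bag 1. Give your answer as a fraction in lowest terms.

39/79

P(E | Bag 1) = 1/4; P(E | Bag 2) = 10/39.
P(E) = 1/2·1/4 + 1/2·10/39 = 79/312.
By Bayes' rule, P(Bag 1 | E) = 1/8 / 79/312 = 39/79 ≈ 0.4937.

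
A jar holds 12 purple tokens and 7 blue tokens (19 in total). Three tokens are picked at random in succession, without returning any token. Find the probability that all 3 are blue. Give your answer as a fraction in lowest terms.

35/969

Unordered draws without replacement: count favorable combinations over C(19,3).
Favorable = C(12,0) · C(7,3) = 35; total = C(19,3) = 969.
P = 35/969 = 35/969 ≈ 0.0361.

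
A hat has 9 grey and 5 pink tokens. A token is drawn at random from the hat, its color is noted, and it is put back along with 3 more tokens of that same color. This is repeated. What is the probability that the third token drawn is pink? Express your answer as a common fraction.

5/14

Sum over the four possibilities for the first two draws (pink/not-pink each), tracking how the pink count and total change by +3 per draw.
P(third is pink) = 5/14 ≈ 0.3571. (In a Pólya urn every draw has the same marginal probability 5/14.)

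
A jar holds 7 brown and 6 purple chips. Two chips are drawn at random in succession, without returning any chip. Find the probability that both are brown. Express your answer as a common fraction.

7/26

Unordered draws without replacement: count favorable combinations over C(13,2).
Favorable = C(7,2) · C(6,0) = 21; total = C(13,2) = 78.
P = 21/78 = 7/26 ≈ 0.2692.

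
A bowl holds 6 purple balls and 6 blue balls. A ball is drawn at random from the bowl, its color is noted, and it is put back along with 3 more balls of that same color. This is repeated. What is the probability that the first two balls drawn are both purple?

3/10

After a purple draw the bowl holds 9 purple out of 15.
P = (6/12)·(9/15) = 3/10 ≈ 0.3000.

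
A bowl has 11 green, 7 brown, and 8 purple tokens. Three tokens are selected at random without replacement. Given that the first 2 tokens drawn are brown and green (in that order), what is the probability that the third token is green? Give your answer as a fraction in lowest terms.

5/12

After removing 1 green, 1 brown, the bowl has 10 green out of 24 remaining.
P(third is green | given) = 10/24 = 5/12 ≈ 0.4167.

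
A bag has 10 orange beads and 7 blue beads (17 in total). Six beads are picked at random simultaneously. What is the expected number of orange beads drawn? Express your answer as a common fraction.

By linearity of expectation, E[X] = Σ P(draw i is orange); by symmetry each draw (even without replacement) has P(orange) = 10/17.
E[X] = 6 · 10/17 = 60/17 ≈ 3.5294.

60/17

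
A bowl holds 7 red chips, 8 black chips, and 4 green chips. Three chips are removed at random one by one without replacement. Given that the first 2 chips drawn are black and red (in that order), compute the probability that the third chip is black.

After removing 1 red, 1 black, the bowl has 7 black out of 17 remaining.
P(third is black | given) = 7/17 ≈ 0.4118.

7/17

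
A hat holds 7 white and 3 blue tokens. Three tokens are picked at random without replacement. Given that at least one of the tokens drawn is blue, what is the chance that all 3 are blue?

P(all 3 blue) = C(3,3)/C(10,3) = 1/120; P(at least one blue) = 1 − C(7,3)/C(10,3) = 17/24.
Since 'all 3 blue' ⊆ 'at least one blue', P(all 3 | at least one) = 1/120 / 17/24 = 1/85 ≈ 0.0118.

1/85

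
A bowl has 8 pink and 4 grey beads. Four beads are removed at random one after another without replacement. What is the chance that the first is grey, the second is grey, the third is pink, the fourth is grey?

Multiply the conditional probability of each draw in order, without replacement, so each draw removes one from its color and from the total.
P = (4/12) · (3/11) · (8/10) · (2/9) = 8/495 ≈ 0.0162.

8/495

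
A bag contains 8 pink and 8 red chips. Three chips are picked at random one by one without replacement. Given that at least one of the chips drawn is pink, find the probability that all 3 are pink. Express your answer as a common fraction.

1/9

P(all 3 pink) = C(8,3)/C(16,3) = 1/10; P(at least one pink) = 1 − C(8,3)/C(16,3) = 9/10.
Since 'all 3 pink' ⊆ 'at least one pink', P(all 3 | at least one) = 1/10 / 9/10 = 1/9 ≈ 0.1111.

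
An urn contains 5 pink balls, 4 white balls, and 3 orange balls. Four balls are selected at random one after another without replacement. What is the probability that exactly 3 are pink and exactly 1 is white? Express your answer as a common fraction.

Unordered draws without replacement: count favorable combinations over C(12,4).
Favorable = C(5,3) · C(4,1) · C(3,0) = 40; total = C(12,4) = 495.
P = 40/495 = 8/99 ≈ 0.0808.

8/99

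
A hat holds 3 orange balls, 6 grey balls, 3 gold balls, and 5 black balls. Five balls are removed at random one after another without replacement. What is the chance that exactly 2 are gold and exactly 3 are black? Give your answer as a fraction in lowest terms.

Unordered draws without replacement: count favorable combinations over C(17,5).
Favorable = C(3,0) · C(6,0) · C(3,2) · C(5,3) = 30; total = C(17,5) = 6188.
P = 30/6188 = 15/3094 ≈ 0.0048.

15/3094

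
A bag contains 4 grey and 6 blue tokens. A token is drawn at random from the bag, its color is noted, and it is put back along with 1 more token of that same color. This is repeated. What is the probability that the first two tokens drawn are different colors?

Either grey then blue, or blue then grey; after the first draw the total is 11.
P = (4/10)·(6/11) + (6/10)·(4/11) = 24/55 ≈ 0.4364.

24/55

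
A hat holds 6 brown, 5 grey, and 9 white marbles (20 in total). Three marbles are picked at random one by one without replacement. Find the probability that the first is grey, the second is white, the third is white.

1/19

Multiply the conditional probability of each draw in order, without replacement, so each draw removes one from its color and from the total.
P = (5/20) · (9/19) · (8/18) = 1/19 ≈ 0.0526.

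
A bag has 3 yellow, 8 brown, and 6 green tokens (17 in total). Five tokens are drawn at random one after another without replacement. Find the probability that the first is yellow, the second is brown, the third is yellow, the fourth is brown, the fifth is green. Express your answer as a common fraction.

3/1105

Multiply the conditional probability of each draw in order, without replacement, so each draw removes one from its color and from the total.
P = (3/17) · (8/16) · (2/15) · (7/14) · (6/13) = 3/1105 ≈ 0.0027.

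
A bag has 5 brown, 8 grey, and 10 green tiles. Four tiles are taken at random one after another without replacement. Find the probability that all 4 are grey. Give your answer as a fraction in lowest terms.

2/253

Multiply the conditional probability of each draw in order, without replacement, so each draw removes one from its color and from the total.
P = (8/23) · (7/22) · (6/21) · (5/20) = 2/253 ≈ 0.0079.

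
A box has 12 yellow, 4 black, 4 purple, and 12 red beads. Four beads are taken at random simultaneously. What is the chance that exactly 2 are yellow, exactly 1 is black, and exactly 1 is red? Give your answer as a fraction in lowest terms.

396/4495

Unordered draws without replacement: count favorable combinations over C(32,4).
Favorable = C(12,2) · C(4,1) · C(4,0) · C(12,1) = 3168; total = C(32,4) = 35960.
P = 3168/35960 = 396/4495 ≈ 0.0881.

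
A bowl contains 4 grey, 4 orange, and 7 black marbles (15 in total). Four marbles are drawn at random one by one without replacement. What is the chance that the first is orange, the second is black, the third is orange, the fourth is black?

1/65

Multiply the conditional probability of each draw in order, without replacement, so each draw removes one from its color and from the total.
P = (4/15) · (7/14) · (3/13) · (6/12) = 1/65 ≈ 0.0154.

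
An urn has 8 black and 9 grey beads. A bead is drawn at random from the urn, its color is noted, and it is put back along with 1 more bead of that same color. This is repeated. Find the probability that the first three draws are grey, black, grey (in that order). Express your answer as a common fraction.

40/323

Track the composition after each reinforcement of +1.
P = (9/17) · (8/18) · (10/19) = 40/323 ≈ 0.1238.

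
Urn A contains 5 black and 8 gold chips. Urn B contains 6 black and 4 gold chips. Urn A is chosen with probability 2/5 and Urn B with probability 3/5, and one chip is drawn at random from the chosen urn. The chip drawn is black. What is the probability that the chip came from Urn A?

50/167

P(black | Urn A) = 5/13; P(black | Urn B) = 3/5.
P(black) = 2/5·5/13 + 3/5·3/5 = 167/325.
By Bayes' rule, P(Urn A | black) = 2/13 / 167/325 = 50/167 ≈ 0.2994.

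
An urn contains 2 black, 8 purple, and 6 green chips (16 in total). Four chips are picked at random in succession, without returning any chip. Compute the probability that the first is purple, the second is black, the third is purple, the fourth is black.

1/390

Multiply the conditional probability of each draw in order, without replacement, so each draw removes one from its color and from the total.
P = (8/16) · (2/15) · (7/14) · (1/13) = 1/390 ≈ 0.0026.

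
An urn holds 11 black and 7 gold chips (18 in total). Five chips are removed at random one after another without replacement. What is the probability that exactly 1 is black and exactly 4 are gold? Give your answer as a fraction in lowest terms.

Unordered draws without replacement: count favorable combinations over C(18,5).
Favorable = C(11,1) · C(7,4) = 385; total = C(18,5) = 8568.
P = 385/8568 = 55/1224 ≈ 0.0449.

55/1224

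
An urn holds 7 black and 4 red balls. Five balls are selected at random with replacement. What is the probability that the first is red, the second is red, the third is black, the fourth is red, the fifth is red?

Multiply the conditional probability of each draw in order, with replacement (the composition resets each draw).
P = (4/11) · (4/11) · (7/11) · (4/11) · (4/11) = 1792/161051 ≈ 0.0111.

1792/161051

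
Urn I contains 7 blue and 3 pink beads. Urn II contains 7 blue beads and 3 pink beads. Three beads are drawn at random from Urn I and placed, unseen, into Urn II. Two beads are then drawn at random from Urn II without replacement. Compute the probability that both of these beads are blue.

371/780

Condition on how many of the transferred beads are blue (from Urn I: 7 blue of 10; then Urn II has 13 total).
  0 blue: C(7,0)C(3,3)/C(10,3) = 1/120; then P = C(7,2)/C(13,2) = 7/26
  1 blue: C(7,1)C(3,2)/C(10,3) = 7/40; then P = C(8,2)/C(13,2) = 14/39
  2 blue: C(7,2)C(3,1)/C(10,3) = 21/40; then P = C(9,2)/C(13,2) = 6/13
  3 blue: C(7,3)C(3,0)/C(10,3) = 7/24; then P = C(10,2)/C(13,2) = 15/26
P(both blue) = 371/780 ≈ 0.4756.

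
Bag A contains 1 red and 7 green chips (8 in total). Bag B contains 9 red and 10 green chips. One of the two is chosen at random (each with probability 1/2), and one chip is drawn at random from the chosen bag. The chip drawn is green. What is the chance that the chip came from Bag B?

80/213

P(green | Bag A) = 7/8; P(green | Bag B) = 10/19.
P(green) = 1/2·7/8 + 1/2·10/19 = 213/304.
By Bayes' rule, P(Bag B | green) = 5/19 / 213/304 = 80/213 ≈ 0.3756.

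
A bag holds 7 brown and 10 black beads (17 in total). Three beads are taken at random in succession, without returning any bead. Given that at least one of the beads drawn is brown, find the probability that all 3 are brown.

1/16

P(all 3 brown) = C(7,3)/C(17,3) = 7/136; P(at least one brown) = 1 − C(10,3)/C(17,3) = 14/17.
Since 'all 3 brown' ⊆ 'at least one brown', P(all 3 | at least one) = 7/136 / 14/17 = 1/16 ≈ 0.0625.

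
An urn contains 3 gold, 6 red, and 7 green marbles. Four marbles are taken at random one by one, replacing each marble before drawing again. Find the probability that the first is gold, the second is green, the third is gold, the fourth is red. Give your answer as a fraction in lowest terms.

Multiply the conditional probability of each draw in order, with replacement (the composition resets each draw).
P = (3/16) · (7/16) · (3/16) · (6/16) = 189/32768 ≈ 0.0058.

189/32768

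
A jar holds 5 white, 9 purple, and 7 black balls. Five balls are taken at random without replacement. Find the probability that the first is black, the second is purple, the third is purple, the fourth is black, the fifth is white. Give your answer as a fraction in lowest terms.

2/323

Multiply the conditional probability of each draw in order, without replacement, so each draw removes one from its color and from the total.
P = (7/21) · (9/20) · (8/19) · (6/18) · (5/17) = 2/323 ≈ 0.0062.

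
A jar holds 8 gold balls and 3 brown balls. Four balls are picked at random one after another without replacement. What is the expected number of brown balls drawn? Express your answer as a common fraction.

12/11

By linearity of expectation, E[X] = Σ P(draw i is brown); by symmetry each draw (even without replacement) has P(brown) = 3/11.
E[X] = 4 · 3/11 = 12/11 ≈ 1.0909.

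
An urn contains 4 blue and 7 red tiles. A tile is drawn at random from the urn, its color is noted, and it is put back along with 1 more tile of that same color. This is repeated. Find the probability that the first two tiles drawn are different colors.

Either blue then red, or red then blue; after the first draw the total is 12.
P = (4/11)·(7/12) + (7/11)·(4/12) = 14/33 ≈ 0.4242.

14/33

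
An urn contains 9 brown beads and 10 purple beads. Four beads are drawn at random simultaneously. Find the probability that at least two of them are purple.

Sum the hypergeometric tail for j = 2,…,4 purple beads.
Favorable = C(10,2)·C(9,2) + C(10,3)·C(9,1) + C(10,4)·C(9,0) = 2910; total = C(19,4) = 3876.
P = 2910/3876 = 485/646 ≈ 0.7508.

485/646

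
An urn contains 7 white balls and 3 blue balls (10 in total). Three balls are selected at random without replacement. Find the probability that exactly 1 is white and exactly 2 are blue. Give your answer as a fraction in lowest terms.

7/40

Unordered draws without replacement: count favorable combinations over C(10,3).
Favorable = C(7,1) · C(3,2) = 21; total = C(10,3) = 120.
P = 21/120 = 7/40 ≈ 0.1750.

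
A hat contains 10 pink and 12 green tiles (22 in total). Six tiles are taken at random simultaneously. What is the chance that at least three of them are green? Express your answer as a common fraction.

Sum the hypergeometric tail for j = 3,…,6 green tiles.
Favorable = C(12,3)·C(10,3) + C(12,4)·C(10,2) + C(12,5)·C(10,1) + C(12,6)·C(10,0) = 57519; total = C(22,6) = 74613.
P = 57519/74613 = 249/323 ≈ 0.7709.

249/323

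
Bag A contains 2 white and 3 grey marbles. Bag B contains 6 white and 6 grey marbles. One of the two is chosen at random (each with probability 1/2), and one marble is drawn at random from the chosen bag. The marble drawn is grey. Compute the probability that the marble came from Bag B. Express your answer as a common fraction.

P(grey | Bag A) = 3/5; P(grey | Bag B) = 1/2.
P(grey) = 1/2·3/5 + 1/2·1/2 = 11/20.
By Bayes' rule, P(Bag B | grey) = 1/4 / 11/20 = 5/11 ≈ 0.4545.

5/11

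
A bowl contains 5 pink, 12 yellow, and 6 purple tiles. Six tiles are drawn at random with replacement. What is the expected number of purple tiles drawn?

36/23

By linearity of expectation, E[X] = Σ P(draw i is purple); each independent draw has P(purple) = 6/23.
E[X] = 6 · 6/23 = 36/23 ≈ 1.5652.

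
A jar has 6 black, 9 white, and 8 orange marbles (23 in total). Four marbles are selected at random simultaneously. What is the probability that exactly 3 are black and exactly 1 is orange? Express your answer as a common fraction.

32/1771

Unordered draws without replacement: count favorable combinations over C(23,4).
Favorable = C(6,3) · C(9,0) · C(8,1) = 160; total = C(23,4) = 8855.
P = 160/8855 = 32/1771 ≈ 0.0181.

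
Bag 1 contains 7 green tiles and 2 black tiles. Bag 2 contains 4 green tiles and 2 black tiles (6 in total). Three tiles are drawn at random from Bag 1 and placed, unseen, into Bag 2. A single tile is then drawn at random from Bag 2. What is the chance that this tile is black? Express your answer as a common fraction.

8/27

Condition on how many of the transferred tiles are black (from Bag 1: 2 black of 9; then Bag 2 has 9 total).
  0 black: C(2,0)C(7,3)/C(9,3) = 5/12; then P = 2/9
  1 black: C(2,1)C(7,2)/C(9,3) = 1/2; then P = 3/9
  2 black: C(2,2)C(7,1)/C(9,3) = 1/12; then P = 4/9
P(black from Bag 2) = 8/27 ≈ 0.2963.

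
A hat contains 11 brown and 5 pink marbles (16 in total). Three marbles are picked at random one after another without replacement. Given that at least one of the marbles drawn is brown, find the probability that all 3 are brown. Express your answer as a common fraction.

3/10

P(all 3 brown) = C(11,3)/C(16,3) = 33/112; P(at least one brown) = 1 − C(5,3)/C(16,3) = 55/56.
Since 'all 3 brown' ⊆ 'at least one brown', P(all 3 | at least one) = 33/112 / 55/56 = 3/10 ≈ 0.3000.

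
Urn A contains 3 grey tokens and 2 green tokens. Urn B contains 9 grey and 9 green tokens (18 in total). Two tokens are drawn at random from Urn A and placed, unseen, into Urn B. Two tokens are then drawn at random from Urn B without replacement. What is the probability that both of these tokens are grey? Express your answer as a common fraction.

Condition on how many of the transferred tokens are grey (from Urn A: 3 grey of 5; then Urn B has 20 total).
  0 grey: C(3,0)C(2,2)/C(5,2) = 1/10; then P = C(9,2)/C(20,2) = 18/95
  1 grey: C(3,1)C(2,1)/C(5,2) = 3/5; then P = C(10,2)/C(20,2) = 9/38
  2 grey: C(3,2)C(2,0)/C(5,2) = 3/10; then P = C(11,2)/C(20,2) = 11/38
P(both grey) = 471/1900 ≈ 0.2479.

471/1900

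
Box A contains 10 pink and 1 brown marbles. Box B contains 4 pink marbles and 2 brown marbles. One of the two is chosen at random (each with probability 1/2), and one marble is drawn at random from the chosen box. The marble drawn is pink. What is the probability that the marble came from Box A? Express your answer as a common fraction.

15/26

P(pink | Box A) = 10/11; P(pink | Box B) = 2/3.
P(pink) = 1/2·10/11 + 1/2·2/3 = 26/33.
By Bayes' rule, P(Box A | pink) = 5/11 / 26/33 = 15/26 ≈ 0.5769.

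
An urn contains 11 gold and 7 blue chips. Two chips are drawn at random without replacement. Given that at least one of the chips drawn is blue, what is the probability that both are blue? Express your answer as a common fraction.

P(both blue) = C(7,2)/C(18,2) = 7/51; P(at least one blue) = 1 − C(11,2)/C(18,2) = 98/153.
Since 'both blue' ⊆ 'at least one blue', P(both | at least one) = 7/51 / 98/153 = 3/14 ≈ 0.2143.

3/14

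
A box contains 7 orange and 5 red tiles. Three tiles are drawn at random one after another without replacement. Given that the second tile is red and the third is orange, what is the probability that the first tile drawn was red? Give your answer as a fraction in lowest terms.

2/5

P(first=red and the second tile is red and the third is orange) = (5/12)·(4/11)·(7/10) = 7/66.
P(E) = Σ over first color = 7/44 + 7/66 = 35/132.
By Bayes, P(first=red | E) = 7/66 / 35/132 = 2/5 ≈ 0.4000.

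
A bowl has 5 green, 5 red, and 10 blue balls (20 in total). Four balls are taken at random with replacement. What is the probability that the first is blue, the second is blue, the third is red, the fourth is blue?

Multiply the conditional probability of each draw in order, with replacement (the composition resets each draw).
P = (10/20) · (10/20) · (5/20) · (10/20) = 1/32 ≈ 0.0312.

1/32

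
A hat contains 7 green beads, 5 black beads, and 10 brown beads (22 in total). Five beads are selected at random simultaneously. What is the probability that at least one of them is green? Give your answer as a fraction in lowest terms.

Use the complement: P(at least one green) = 1 − P(no green).
P(none) = C(15,5)/C(22,5) = 3003/26334.
So P = 1 − 3003/26334 = 101/114 ≈ 0.8860.

101/114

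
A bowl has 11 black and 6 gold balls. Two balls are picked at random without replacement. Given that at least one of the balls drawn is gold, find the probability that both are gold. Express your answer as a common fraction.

5/27

P(both gold) = C(6,2)/C(17,2) = 15/136; P(at least one gold) = 1 − C(11,2)/C(17,2) = 81/136.
Since 'both gold' ⊆ 'at least one gold', P(both | at least one) = 15/136 / 81/136 = 5/27 ≈ 0.1852.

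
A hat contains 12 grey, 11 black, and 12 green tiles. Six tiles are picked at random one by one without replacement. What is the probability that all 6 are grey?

Unordered draws without replacement: count favorable combinations over C(35,6).
Favorable = C(12,6) · C(11,0) · C(12,0) = 924; total = C(35,6) = 1623160.
P = 924/1623160 = 3/5270 ≈ 0.0006.

3/5270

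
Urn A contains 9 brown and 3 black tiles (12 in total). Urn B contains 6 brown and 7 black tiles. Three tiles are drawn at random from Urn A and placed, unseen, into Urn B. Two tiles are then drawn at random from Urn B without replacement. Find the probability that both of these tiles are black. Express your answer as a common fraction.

Condition on how many of the transferred tiles are black (from Urn A: 3 black of 12; then Urn B has 16 total).
  0 black: C(3,0)C(9,3)/C(12,3) = 21/55; then P = C(7,2)/C(16,2) = 7/40
  1 black: C(3,1)C(9,2)/C(12,3) = 27/55; then P = C(8,2)/C(16,2) = 7/30
  2 black: C(3,2)C(9,1)/C(12,3) = 27/220; then P = C(9,2)/C(16,2) = 3/10
  3 black: C(3,3)C(9,0)/C(12,3) = 1/220; then P = C(10,2)/C(16,2) = 3/8
P(both black) = 387/1760 ≈ 0.2199.

387/1760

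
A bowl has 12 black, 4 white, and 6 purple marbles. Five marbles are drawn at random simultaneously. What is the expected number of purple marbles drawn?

15/11

By linearity of expectation, E[X] = Σ P(draw i is purple); by symmetry each draw (even without replacement) has P(purple) = 6/22.
E[X] = 5 · 6/22 = 15/11 ≈ 1.3636.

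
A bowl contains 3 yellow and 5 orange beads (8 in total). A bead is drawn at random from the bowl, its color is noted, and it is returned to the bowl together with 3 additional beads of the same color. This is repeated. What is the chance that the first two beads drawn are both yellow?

After a yellow draw the bowl holds 6 yellow out of 11.
P = (3/8)·(6/11) = 9/44 ≈ 0.2045.

9/44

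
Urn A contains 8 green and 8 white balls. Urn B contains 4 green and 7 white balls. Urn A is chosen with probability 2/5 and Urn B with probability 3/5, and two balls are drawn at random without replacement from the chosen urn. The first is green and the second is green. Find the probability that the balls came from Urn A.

P(E | Urn A) = 7/30; P(E | Urn B) = 6/55.
P(E) = 2/5·7/30 + 3/5·6/55 = 131/825.
By Bayes' rule, P(Urn A | E) = 7/75 / 131/825 = 77/131 ≈ 0.5878.

77/131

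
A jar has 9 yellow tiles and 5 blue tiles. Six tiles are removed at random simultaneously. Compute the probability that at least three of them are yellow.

Sum the hypergeometric tail for j = 3,…,6 yellow tiles.
Favorable = C(9,3)·C(5,3) + C(9,4)·C(5,2) + C(9,5)·C(5,1) + C(9,6)·C(5,0) = 2814; total = C(14,6) = 3003.
P = 2814/3003 = 134/143 ≈ 0.9371.

134/143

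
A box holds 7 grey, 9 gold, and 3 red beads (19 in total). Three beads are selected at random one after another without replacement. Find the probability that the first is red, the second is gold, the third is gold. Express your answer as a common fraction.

12/323

Multiply the conditional probability of each draw in order, without replacement, so each draw removes one from its color and from the total.
P = (3/19) · (9/18) · (8/17) = 12/323 ≈ 0.0372.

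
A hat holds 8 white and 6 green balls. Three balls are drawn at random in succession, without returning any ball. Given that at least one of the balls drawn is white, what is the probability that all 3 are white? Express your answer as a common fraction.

7/43

P(all 3 white) = C(8,3)/C(14,3) = 2/13; P(at least one white) = 1 − C(6,3)/C(14,3) = 86/91.
Since 'all 3 white' ⊆ 'at least one white', P(all 3 | at least one) = 2/13 / 86/91 = 7/43 ≈ 0.1628.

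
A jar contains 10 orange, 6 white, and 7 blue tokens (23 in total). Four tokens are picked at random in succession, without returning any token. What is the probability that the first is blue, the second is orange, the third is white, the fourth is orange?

Multiply the conditional probability of each draw in order, without replacement, so each draw removes one from its color and from the total.
P = (7/23) · (10/22) · (6/21) · (9/20) = 9/506 ≈ 0.0178.

9/506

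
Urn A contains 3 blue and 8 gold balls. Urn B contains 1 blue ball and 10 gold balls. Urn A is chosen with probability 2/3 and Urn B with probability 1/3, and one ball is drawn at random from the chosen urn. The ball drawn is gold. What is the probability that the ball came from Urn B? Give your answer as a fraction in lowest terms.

P(gold | Urn A) = 8/11; P(gold | Urn B) = 10/11.
P(gold) = 2/3·8/11 + 1/3·10/11 = 26/33.
By Bayes' rule, P(Urn B | gold) = 10/33 / 26/33 = 5/13 ≈ 0.3846.

5/13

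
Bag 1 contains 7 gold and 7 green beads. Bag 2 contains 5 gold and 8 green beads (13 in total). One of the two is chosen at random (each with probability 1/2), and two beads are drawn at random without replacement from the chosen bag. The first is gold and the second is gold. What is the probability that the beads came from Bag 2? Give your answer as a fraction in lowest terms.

P(E | Bag 1) = 3/13; P(E | Bag 2) = 5/39.
P(E) = 1/2·3/13 + 1/2·5/39 = 7/39.
By Bayes' rule, P(Bag 2 | E) = 5/78 / 7/39 = 5/14 ≈ 0.3571.

5/14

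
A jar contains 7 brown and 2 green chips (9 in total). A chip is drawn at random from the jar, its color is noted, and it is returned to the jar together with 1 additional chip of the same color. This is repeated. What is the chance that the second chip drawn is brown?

7/9

Condition on the first draw. If first is brown (prob 7/9), second-brown has prob (8)/(10); if not (prob 2/9), it has prob 7/(10).
P = (7/9)·(8/10) + (2/9)·(7/10) = 7/9 ≈ 0.7778.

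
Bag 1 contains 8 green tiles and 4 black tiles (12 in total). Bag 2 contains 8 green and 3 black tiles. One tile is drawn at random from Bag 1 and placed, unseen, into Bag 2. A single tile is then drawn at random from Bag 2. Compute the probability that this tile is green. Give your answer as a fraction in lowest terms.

13/18

Condition on how many of the transferred tiles are green (from Bag 1: 8 green of 12; then Bag 2 has 12 total).
  0 green: C(8,0)C(4,1)/C(12,1) = 1/3; then P = 8/12
  1 green: C(8,1)C(4,0)/C(12,1) = 2/3; then P = 9/12
P(green from Bag 2) = 13/18 ≈ 0.7222.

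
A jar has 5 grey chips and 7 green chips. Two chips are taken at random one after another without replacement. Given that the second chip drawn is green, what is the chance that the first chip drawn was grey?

P(first=grey and the second chip drawn is green) = (5/12)·(7/11) = 35/132.
P(the second chip drawn is green) = Σ over first color = 35/132 + 7/22 = 7/12.
By Bayes, P(first=grey | the second chip drawn is green) = 35/132 / 7/12 = 5/11 ≈ 0.4545.

5/11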